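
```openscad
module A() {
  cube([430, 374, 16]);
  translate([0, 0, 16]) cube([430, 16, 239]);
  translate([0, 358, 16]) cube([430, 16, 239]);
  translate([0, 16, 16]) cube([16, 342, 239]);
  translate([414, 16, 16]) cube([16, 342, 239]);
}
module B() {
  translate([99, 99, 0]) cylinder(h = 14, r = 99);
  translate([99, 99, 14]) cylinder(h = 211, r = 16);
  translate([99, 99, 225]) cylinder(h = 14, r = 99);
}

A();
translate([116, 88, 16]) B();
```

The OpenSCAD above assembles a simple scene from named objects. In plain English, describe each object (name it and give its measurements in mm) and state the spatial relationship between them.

A is an open storage box with external size 430×374×255 mm and wall thickness 16 mm (the base is also 16 mm thick). The base covers the whole footprint; the four walls stand on the base, with the y-facing walls full-width and the x-facing walls fitting between their inner faces.

B is a spool: two coaxial disc flanges of radius 99 mm and thickness 14 mm, joined by a core cylinder of radius 16 mm and height 211 mm. The lower flange rests on z = 0 and the three cylinders share a vertical axis.

The spool sits inside the open box, centred.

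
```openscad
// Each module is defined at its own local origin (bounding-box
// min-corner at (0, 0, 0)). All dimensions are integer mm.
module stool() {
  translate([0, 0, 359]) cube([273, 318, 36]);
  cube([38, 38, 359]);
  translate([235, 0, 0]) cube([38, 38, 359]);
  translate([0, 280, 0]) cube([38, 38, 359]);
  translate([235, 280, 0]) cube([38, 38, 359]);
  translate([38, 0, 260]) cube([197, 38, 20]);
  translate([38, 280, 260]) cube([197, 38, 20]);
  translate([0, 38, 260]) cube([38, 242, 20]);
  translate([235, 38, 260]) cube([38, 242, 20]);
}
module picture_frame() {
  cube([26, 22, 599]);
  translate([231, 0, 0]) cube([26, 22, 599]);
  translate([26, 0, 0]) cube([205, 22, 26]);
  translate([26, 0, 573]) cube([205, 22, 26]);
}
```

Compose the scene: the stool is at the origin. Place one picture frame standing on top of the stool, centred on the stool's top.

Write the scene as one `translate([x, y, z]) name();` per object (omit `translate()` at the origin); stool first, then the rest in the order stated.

stool();
translate([8, 148, 395]) picture_frame();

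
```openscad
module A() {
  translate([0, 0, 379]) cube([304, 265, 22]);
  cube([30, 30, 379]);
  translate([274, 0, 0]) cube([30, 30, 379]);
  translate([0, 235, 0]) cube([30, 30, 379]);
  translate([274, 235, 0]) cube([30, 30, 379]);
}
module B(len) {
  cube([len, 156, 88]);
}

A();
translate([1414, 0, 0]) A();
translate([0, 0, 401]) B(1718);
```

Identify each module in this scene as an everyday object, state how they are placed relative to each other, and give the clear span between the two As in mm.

Second stool starts at x = 1414; first ends at x = 304; clear span = 1414 − 304 = 1110 mm.

A is a stool. B is a beam. A beam spans the tops of two stools. The clear span between the two stools is 1110 mm.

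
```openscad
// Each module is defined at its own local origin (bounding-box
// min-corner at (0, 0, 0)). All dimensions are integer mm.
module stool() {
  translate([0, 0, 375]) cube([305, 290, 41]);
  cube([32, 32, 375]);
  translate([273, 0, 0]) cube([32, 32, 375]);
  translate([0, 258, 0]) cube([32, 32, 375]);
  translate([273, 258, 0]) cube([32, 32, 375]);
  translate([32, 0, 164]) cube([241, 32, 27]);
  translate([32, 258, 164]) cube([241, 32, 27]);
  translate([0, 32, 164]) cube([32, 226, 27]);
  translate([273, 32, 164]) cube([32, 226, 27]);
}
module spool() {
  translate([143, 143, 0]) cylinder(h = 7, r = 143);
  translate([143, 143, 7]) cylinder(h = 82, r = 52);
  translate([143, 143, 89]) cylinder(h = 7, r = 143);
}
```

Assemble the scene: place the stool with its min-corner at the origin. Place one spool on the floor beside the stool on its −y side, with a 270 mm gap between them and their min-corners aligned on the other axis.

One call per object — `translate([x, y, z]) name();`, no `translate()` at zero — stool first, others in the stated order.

stool();
translate([0, -556, 0]) spool();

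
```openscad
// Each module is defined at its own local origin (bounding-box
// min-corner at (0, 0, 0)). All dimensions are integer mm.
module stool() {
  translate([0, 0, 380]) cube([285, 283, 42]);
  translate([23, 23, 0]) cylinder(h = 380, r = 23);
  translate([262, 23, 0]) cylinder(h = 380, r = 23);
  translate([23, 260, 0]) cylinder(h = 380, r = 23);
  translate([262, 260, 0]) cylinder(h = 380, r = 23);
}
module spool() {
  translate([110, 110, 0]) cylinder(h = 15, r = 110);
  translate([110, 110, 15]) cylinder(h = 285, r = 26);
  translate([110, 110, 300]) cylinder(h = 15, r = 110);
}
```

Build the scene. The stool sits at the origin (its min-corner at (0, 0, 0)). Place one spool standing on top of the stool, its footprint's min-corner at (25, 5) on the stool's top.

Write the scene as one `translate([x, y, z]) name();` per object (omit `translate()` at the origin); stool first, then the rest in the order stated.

stool();
translate([25, 5, 422]) spool();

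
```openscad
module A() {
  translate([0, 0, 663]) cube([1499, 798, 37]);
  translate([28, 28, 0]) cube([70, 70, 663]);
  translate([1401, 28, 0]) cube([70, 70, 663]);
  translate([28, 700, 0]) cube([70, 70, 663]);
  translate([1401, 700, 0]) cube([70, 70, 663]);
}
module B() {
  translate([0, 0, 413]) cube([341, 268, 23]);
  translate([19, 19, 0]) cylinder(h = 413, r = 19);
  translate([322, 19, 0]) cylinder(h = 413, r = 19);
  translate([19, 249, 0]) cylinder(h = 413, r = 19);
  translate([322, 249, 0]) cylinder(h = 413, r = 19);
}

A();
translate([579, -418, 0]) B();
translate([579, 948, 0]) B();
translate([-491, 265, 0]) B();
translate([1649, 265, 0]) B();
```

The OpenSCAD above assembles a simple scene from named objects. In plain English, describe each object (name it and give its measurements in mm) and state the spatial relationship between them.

A is a table with a 1499×798 mm rectangular top, 37 mm thick, top surface at z = 700 mm, supported by four 70×70 mm square legs, each inset 28 mm from the nearest pair of top edges, running from the floor.

B is a simple wooden stool: a rectangular seat 341 mm (x) by 268 mm (y), 23 mm thick, top face at z = 436 mm, on four round legs, each 38 mm in diameter. The legs rest on z = 0, each leg's axis is inset half a diameter from the nearest pair of seat edges (so the leg's bounding box is flush with the corner).

Four stools sit around the table at the −y, +y, −x, +x sides.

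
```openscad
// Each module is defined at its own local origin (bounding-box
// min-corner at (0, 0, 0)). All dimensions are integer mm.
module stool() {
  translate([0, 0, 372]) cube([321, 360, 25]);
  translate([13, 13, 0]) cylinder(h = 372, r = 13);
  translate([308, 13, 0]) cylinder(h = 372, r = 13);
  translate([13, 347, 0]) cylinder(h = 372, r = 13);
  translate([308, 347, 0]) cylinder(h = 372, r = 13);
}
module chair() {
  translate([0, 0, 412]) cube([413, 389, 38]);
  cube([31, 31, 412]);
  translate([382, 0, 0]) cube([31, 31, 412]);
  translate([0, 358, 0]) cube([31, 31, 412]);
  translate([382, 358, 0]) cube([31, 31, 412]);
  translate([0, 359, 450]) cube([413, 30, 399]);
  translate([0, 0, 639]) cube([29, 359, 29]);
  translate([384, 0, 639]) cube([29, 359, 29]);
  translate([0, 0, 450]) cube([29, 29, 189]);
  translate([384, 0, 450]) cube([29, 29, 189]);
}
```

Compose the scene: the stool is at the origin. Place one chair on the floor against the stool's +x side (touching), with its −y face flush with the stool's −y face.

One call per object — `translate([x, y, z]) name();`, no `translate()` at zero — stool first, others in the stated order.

stool();
translate([321, 0, 0]) chair();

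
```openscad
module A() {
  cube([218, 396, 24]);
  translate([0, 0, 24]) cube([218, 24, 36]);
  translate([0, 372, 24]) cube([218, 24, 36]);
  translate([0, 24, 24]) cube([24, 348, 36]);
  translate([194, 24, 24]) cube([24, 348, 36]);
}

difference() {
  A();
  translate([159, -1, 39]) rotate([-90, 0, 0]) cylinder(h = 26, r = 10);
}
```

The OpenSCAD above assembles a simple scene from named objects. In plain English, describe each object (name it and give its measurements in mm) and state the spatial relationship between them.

A is an open-topped rectangular box: outside dimensions 218×396×60 mm, with a uniform wall and base thickness of 24 mm. The base is a full 218×396 slab on the floor; four walls sit on top of the base. The front and back walls (the −y and +y sides) span the full width; the two side walls fit between them.

The open box has a circular hole of radius 10 mm through its front wall, centred at (x = 159, z = 39).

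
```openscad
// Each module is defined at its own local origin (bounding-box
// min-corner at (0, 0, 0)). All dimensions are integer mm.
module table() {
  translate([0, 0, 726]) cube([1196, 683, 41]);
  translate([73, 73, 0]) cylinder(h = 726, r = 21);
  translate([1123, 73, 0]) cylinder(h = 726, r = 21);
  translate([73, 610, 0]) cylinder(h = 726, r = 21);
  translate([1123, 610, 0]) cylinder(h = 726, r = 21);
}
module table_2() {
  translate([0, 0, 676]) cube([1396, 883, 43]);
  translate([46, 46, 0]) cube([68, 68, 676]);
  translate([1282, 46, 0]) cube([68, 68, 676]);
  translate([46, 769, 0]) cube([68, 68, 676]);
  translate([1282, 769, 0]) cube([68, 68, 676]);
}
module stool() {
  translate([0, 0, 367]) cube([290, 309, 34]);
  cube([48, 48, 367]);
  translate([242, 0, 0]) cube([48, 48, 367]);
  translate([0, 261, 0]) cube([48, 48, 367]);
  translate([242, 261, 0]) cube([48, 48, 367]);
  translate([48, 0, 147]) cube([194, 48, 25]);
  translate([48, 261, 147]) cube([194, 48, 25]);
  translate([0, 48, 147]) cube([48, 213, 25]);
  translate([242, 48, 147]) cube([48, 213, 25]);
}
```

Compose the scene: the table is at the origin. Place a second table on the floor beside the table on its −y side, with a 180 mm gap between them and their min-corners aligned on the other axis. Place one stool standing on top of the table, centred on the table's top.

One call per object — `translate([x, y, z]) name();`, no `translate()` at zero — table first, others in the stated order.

table();
translate([0, -1063, 0]) table_2();
translate([453, 187, 767]) stool();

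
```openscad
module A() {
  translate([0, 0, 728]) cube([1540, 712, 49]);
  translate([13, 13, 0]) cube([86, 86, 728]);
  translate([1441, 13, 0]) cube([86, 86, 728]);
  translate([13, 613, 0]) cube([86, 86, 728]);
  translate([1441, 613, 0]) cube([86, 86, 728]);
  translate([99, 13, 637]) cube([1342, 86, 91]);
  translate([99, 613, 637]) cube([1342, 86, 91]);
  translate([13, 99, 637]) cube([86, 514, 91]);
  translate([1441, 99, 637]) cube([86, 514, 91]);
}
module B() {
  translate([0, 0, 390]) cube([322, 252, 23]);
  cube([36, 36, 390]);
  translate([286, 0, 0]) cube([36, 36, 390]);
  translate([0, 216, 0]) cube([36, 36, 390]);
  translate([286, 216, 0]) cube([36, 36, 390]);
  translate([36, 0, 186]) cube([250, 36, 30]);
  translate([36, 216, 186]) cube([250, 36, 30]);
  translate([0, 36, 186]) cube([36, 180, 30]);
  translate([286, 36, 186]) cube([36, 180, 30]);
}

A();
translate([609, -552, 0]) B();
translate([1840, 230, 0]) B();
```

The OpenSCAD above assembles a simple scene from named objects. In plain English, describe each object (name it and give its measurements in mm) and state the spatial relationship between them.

A is a rectangular dining table. The top is 1540×712×49 mm with its upper surface at z = 777 mm. It stands on four 86×86 mm square legs, each inset 13 mm from the nearest pair of top edges, running from the floor to the underside of the top. Four apron rails, 86 mm thick and 91 mm tall, run between adjacent legs with their top edges flush with the underside of the top and their outer faces flush with the legs' outer faces.

B is a four-legged stool. The seat is a 322×252×23 mm slab whose top surface is at z = 413 mm; four square legs, each 36×36 mm in cross-section, run from the floor (z = 0) to the underside of the seat, each flush with a corner of the seat. Four stretchers, 36 mm wide and 30 mm tall, connect adjacent legs with their undersides at z = 186 mm, each running between the inner faces of the legs it joins and aligned with the legs' outer faces on the other axis.

Two stools sit around the table at the −y, +x sides.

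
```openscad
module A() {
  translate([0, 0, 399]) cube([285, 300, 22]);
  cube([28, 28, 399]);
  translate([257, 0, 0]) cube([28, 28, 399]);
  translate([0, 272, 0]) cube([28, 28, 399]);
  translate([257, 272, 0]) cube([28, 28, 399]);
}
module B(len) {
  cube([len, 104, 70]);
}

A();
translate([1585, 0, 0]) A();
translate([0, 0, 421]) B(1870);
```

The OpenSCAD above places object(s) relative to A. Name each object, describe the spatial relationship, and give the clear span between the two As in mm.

A is a stool. B is a beam. A beam spans the tops of two stools. The clear span between the two stools is 1300 mm.

Second stool starts at x = 1585; first ends at x = 285; clear span = 1585 − 285 = 1300 mm.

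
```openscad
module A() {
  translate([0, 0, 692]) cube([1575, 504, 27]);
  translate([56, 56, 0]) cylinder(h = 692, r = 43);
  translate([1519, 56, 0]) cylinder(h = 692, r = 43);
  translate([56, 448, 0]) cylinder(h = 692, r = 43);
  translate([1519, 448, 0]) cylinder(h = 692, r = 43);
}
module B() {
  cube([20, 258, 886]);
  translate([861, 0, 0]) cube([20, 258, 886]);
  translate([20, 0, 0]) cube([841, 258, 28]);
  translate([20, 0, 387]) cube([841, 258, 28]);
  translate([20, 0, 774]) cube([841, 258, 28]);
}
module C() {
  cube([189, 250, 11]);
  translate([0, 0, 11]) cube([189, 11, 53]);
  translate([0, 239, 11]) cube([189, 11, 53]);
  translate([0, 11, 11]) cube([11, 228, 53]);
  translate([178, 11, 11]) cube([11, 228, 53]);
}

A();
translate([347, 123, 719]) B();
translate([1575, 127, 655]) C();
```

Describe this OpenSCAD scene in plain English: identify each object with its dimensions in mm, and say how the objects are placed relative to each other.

A is a rectangular dining table. The top is 1575×504×27 mm with its upper surface at z = 719 mm. It stands on four round legs of 86 mm diameter, each leg's bounding box inset 13 mm from the nearest pair of top edges, running from the floor to the underside of the top.

B is an open bookshelf. Two side panels, each 20 mm thick, 258 mm deep and 886 mm tall, stand 881 mm apart (outside-to-outside). Between them sit 3 shelves, each 28 mm thick and 258 mm deep, spanning the full gap between the sides. The bottom shelf rests on the floor (its underside at z = 0) and the clear gap between one shelf's top and the next shelf's underside is 359 mm.

C is an open storage box with external size 189×250×64 mm and wall thickness 11 mm (the base is also 11 mm thick). The base covers the whole footprint; the four walls stand on the base, with the y-facing walls full-width and the x-facing walls fitting between their inner faces.

The bookshelf is on top of the table, centred. The open box is beside the table with their tops flush at z = 719.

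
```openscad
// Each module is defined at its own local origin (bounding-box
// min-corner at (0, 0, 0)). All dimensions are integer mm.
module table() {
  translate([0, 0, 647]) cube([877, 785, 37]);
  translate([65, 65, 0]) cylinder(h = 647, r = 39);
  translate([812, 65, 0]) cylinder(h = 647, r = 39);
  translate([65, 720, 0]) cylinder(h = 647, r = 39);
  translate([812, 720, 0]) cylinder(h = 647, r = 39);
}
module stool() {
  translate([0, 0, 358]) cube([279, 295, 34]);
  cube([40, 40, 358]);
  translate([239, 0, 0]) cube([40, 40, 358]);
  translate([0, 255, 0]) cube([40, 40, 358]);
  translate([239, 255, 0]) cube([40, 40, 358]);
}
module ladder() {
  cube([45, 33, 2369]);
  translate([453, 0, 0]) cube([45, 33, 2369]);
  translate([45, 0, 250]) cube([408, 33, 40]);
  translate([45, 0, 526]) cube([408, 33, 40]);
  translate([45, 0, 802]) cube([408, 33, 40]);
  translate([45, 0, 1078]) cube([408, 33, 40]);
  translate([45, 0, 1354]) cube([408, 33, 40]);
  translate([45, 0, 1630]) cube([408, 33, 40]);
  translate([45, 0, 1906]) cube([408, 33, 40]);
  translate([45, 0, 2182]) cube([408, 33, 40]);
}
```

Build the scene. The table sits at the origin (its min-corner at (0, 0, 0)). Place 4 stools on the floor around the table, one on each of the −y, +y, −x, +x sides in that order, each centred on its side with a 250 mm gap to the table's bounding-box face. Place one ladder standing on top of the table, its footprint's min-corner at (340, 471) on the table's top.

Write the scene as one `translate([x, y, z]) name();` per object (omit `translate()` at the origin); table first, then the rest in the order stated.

table();
translate([299, -545, 0]) stool();
translate([299, 1035, 0]) stool();
translate([-529, 245, 0]) stool();
translate([1127, 245, 0]) stool();
translate([340, 471, 684]) ladder();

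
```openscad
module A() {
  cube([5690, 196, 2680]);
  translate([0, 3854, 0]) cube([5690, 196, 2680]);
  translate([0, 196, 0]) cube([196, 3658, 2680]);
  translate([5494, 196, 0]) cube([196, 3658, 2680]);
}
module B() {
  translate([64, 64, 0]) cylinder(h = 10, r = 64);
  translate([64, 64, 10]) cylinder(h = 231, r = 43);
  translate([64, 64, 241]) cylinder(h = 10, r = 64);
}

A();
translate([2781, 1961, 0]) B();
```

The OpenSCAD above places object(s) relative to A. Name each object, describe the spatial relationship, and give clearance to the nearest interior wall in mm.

A is a house frame. B is a spool. The spool sits inside the house frame, centred. The clearance to the nearest interior wall is 1765 mm.

Clearances: x = 2585, y = 1765; minimum 1765 mm.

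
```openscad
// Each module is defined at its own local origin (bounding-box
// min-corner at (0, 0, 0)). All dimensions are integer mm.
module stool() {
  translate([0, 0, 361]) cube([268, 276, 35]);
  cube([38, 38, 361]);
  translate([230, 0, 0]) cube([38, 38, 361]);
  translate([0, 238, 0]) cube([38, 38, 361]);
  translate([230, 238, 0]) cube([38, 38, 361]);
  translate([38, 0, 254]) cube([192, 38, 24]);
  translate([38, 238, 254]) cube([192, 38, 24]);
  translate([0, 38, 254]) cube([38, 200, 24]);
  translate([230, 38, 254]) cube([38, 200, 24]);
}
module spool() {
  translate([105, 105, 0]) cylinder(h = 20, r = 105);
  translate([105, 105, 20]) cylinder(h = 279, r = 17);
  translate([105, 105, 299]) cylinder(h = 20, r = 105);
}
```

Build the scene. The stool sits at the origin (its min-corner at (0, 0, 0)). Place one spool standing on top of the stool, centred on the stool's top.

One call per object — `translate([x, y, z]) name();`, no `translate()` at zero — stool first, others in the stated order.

stool();
translate([29, 33, 396]) spool();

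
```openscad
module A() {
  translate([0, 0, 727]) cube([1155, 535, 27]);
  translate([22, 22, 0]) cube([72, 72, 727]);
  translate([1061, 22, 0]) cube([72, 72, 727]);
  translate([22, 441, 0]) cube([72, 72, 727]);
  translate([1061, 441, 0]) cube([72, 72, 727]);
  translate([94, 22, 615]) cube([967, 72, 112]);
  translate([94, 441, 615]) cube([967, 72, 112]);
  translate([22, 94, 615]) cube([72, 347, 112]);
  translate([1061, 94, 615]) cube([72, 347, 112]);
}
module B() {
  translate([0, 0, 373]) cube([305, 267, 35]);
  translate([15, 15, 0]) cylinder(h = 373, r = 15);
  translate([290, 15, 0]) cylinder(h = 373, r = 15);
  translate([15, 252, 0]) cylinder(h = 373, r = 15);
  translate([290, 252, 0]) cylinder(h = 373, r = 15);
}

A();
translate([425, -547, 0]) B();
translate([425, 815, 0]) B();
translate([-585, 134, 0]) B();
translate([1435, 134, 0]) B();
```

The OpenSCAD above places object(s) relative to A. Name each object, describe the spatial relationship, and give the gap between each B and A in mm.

Each stool's nearest face is 280 mm from the table's bounding box.

A is a table. B is a stool. Four stools sit around the table at the −y, +y, −x, +x sides. The gap between each stool and the table is 280 mm.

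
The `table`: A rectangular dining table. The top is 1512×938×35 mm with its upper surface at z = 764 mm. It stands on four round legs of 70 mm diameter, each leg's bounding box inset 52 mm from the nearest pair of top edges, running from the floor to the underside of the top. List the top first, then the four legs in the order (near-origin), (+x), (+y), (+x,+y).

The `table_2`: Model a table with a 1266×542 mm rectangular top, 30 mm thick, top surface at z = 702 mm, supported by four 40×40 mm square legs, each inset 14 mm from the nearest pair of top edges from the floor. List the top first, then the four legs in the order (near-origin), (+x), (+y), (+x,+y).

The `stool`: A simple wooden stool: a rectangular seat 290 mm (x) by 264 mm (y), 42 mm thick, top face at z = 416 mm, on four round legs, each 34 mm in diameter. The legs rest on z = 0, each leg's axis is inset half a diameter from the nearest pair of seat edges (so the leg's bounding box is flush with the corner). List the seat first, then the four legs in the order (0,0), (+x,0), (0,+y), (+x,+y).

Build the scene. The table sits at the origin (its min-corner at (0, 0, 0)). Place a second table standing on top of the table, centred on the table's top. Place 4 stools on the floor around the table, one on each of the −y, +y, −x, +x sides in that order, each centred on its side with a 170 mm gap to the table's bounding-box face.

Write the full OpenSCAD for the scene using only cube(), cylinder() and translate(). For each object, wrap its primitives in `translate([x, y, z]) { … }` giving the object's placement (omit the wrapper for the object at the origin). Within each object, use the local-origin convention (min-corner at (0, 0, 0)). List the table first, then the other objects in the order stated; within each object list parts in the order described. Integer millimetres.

translate([0, 0, 729]) cube([1512, 938, 35]);
translate([87, 87, 0]) cylinder(h = 729, r = 35);
translate([1425, 87, 0]) cylinder(h = 729, r = 35);
translate([87, 851, 0]) cylinder(h = 729, r = 35);
translate([1425, 851, 0]) cylinder(h = 729, r = 35);
translate([123, 198, 764]) {
  translate([0, 0, 672]) cube([1266, 542, 30]);
  translate([14, 14, 0]) cube([40, 40, 672]);
  translate([1212, 14, 0]) cube([40, 40, 672]);
  translate([14, 488, 0]) cube([40, 40, 672]);
  translate([1212, 488, 0]) cube([40, 40, 672]);
}
translate([611, -434, 0]) {
  translate([0, 0, 374]) cube([290, 264, 42]);
  translate([17, 17, 0]) cylinder(h = 374, r = 17);
  translate([273, 17, 0]) cylinder(h = 374, r = 17);
  translate([17, 247, 0]) cylinder(h = 374, r = 17);
  translate([273, 247, 0]) cylinder(h = 374, r = 17);
}
translate([611, 1108, 0]) {
  translate([0, 0, 374]) cube([290, 264, 42]);
  translate([17, 17, 0]) cylinder(h = 374, r = 17);
  translate([273, 17, 0]) cylinder(h = 374, r = 17);
  translate([17, 247, 0]) cylinder(h = 374, r = 17);
  translate([273, 247, 0]) cylinder(h = 374, r = 17);
}
translate([-460, 337, 0]) {
  translate([0, 0, 374]) cube([290, 264, 42]);
  translate([17, 17, 0]) cylinder(h = 374, r = 17);
  translate([273, 17, 0]) cylinder(h = 374, r = 17);
  translate([17, 247, 0]) cylinder(h = 374, r = 17);
  translate([273, 247, 0]) cylinder(h = 374, r = 17);
}
translate([1682, 337, 0]) {
  translate([0, 0, 374]) cube([290, 264, 42]);
  translate([17, 17, 0]) cylinder(h = 374, r = 17);
  translate([273, 17, 0]) cylinder(h = 374, r = 17);
  translate([17, 247, 0]) cylinder(h = 374, r = 17);
  translate([273, 247, 0]) cylinder(h = 374, r = 17);
}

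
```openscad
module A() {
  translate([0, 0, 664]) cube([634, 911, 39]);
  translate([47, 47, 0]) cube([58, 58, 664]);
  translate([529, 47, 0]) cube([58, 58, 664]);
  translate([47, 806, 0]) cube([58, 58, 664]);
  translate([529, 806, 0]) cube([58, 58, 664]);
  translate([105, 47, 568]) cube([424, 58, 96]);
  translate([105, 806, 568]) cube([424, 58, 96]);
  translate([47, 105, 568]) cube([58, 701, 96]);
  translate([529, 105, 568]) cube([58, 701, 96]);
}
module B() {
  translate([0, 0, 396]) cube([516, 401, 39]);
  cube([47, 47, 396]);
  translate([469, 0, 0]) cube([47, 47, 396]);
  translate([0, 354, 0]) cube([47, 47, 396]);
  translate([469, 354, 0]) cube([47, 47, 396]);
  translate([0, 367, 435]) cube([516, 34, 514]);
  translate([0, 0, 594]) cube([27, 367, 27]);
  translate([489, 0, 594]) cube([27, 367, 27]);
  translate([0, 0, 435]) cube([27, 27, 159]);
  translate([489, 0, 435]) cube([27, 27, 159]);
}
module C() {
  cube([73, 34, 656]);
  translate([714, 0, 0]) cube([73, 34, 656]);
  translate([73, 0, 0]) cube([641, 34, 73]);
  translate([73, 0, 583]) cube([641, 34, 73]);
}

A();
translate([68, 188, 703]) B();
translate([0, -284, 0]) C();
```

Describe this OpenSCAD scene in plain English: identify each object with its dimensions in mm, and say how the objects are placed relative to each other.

A is a rectangular dining table. The top is 634×911×39 mm with its upper surface at z = 703 mm. It stands on four 58×58 mm square legs, each inset 47 mm from the nearest pair of top edges, running from the floor to the underside of the top. Four apron rails, 58 mm thick and 96 mm tall, run between adjacent legs with their top edges flush with the underside of the top and their outer faces flush with the legs' outer faces.

B is a chair. The seat is a 516×401×39 mm slab with its top at z = 435 mm, on four 47×47 mm corner legs (flush with the seat edges, standing on z = 0). A flat backrest 34 mm thick, 514 mm tall, spans the full seat width and rises from the seat top along its +y edge, rear face flush with the rear of the seat. Two armrests of 27×27 mm section run along each side from the seat's front edge to the front of the backrest, top faces 186 mm above the seat top and outer faces flush with the seat's x-edges; a 27×27 mm post under the front of each armrest stands on the seat at the front corner.

C is a picture frame with a 641×510 mm rectangular opening (x by z) and a uniform 73 mm border on every side. Frame depth is 34 mm along y. It is built from two vertical stiles running the full outside height and two horizontal rails spanning the gap between the stiles.

The chair is on top of the table. The picture frame is on the floor beside the table on its −y side.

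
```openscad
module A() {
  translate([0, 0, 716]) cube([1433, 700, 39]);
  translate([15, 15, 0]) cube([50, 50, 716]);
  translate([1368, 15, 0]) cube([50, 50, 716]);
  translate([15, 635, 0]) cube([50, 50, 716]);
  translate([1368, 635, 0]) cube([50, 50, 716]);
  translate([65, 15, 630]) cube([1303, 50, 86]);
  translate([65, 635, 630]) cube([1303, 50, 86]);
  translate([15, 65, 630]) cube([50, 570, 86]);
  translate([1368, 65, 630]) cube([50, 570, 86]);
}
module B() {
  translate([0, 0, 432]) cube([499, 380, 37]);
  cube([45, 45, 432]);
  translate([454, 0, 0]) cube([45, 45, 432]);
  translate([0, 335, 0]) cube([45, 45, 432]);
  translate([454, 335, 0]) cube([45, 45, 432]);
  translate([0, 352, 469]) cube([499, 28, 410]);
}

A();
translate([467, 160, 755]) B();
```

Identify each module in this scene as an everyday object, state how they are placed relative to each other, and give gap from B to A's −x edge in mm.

A is a table. B is a chair. The chair is on top of the table, centred. The gap from the chair to the table's −x edge is 467 mm.

The chair's min-x is at 467; the table's min-x is 0; gap = 467 mm.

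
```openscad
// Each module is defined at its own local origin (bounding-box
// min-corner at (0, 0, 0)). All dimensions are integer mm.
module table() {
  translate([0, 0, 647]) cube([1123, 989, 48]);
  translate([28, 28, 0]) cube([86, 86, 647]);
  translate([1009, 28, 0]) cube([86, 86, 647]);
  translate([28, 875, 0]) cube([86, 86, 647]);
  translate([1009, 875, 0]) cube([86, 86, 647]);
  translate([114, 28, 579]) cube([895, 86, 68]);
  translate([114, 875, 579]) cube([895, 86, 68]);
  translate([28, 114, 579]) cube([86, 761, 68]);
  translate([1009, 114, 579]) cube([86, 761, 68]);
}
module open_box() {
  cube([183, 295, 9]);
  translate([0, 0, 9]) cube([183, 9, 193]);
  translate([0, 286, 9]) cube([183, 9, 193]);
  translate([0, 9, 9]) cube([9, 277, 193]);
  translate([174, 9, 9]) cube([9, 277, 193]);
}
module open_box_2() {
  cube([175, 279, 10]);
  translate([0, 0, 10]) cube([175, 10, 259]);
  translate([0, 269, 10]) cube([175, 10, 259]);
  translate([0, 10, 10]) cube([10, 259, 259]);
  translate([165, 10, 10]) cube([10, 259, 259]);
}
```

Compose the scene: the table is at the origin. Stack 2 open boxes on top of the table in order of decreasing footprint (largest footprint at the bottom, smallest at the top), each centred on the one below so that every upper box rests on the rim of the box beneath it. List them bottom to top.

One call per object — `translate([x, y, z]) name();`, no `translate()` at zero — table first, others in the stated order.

table();
translate([470, 347, 695]) open_box();
translate([474, 355, 897]) open_box_2();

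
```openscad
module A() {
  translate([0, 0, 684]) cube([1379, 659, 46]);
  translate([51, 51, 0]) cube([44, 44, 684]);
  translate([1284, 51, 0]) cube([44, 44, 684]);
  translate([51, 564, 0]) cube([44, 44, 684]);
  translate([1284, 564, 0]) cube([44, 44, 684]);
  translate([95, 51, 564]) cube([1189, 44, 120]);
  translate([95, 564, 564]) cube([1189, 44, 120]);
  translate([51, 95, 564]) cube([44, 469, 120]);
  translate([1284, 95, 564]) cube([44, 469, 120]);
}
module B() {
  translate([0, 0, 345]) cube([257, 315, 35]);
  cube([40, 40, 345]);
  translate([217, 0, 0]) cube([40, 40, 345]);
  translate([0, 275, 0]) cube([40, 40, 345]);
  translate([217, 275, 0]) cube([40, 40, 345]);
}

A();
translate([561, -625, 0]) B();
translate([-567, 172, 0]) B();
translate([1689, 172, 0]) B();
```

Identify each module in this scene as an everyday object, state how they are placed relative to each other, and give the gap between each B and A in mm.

Each stool's nearest face is 310 mm from the table's bounding box.

A is a table. B is a stool. Three stools sit around the table at the −y, −x, +x sides. The gap between each stool and the table is 310 mm.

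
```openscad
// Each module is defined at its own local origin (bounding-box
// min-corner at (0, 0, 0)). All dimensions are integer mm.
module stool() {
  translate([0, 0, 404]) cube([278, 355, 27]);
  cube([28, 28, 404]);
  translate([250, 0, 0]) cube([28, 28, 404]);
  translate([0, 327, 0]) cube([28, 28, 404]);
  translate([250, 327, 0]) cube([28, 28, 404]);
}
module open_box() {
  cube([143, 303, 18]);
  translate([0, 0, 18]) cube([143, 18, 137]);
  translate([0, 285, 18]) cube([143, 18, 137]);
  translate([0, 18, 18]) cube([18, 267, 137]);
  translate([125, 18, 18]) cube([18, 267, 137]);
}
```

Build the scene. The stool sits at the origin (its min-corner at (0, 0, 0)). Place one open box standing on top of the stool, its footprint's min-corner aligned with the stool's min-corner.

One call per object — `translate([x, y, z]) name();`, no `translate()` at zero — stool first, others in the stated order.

stool();
translate([0, 0, 431]) open_box();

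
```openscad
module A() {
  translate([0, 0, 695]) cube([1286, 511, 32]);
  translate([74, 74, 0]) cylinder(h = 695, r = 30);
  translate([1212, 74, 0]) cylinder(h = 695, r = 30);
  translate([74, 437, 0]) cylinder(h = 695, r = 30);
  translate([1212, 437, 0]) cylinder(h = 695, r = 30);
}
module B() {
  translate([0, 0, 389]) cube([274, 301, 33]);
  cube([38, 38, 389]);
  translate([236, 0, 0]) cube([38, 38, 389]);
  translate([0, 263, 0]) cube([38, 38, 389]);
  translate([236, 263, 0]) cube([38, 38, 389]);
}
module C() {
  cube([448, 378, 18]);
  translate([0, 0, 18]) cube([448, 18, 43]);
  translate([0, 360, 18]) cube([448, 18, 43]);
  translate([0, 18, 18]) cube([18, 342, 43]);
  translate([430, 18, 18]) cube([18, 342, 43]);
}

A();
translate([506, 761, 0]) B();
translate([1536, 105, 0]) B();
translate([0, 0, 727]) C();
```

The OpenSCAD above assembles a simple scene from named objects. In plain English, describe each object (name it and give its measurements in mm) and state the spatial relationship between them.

A is a rectangular dining table. The top is 1286×511×32 mm with its upper surface at z = 727 mm. It stands on four round legs of 60 mm diameter, each leg's bounding box inset 44 mm from the nearest pair of top edges, running from the floor to the underside of the top.

B is a simple wooden stool: a rectangular seat 274 mm (x) by 301 mm (y), 33 mm thick, top face at z = 422 mm, on four square legs, each 38×38 mm in cross-section. The legs rest on z = 0, each flush with a corner of the seat.

C is an open storage box with external size 448×378×61 mm and wall thickness 18 mm (the base is also 18 mm thick). The base covers the whole footprint; the four walls stand on the base, with the y-facing walls full-width and the x-facing walls fitting between their inner faces.

Two stools sit around the table at the +y, +x sides. The open box is on top of the table.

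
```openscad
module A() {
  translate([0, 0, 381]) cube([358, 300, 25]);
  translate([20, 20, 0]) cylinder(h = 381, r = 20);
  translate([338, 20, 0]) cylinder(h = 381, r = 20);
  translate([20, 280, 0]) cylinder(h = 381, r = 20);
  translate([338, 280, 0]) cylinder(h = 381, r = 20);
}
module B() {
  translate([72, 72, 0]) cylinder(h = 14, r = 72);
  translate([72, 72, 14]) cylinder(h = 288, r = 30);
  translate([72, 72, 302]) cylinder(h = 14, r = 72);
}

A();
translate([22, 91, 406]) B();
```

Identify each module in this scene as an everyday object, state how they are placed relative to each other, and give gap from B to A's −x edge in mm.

A is a stool. B is a spool. The spool is on top of the stool. The gap from the spool to the stool's −x edge is 22 mm.

The spool's min-x is at 22; the stool's min-x is 0; gap = 22 mm.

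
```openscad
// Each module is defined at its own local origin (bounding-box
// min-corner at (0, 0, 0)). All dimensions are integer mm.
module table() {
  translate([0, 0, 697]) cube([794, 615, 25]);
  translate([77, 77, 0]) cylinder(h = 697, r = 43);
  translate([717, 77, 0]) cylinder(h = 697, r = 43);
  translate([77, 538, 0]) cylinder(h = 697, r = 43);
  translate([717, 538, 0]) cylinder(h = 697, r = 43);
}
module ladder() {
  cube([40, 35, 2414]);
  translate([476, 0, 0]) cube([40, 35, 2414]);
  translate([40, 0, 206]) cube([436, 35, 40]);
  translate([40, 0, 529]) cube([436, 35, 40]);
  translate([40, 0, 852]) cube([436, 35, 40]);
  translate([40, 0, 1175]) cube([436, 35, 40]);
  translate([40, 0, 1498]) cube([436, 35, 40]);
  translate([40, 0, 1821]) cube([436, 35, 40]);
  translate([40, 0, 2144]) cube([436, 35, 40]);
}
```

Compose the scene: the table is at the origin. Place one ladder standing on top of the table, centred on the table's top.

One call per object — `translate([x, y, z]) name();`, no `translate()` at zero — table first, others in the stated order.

table();
translate([139, 290, 722]) ladder();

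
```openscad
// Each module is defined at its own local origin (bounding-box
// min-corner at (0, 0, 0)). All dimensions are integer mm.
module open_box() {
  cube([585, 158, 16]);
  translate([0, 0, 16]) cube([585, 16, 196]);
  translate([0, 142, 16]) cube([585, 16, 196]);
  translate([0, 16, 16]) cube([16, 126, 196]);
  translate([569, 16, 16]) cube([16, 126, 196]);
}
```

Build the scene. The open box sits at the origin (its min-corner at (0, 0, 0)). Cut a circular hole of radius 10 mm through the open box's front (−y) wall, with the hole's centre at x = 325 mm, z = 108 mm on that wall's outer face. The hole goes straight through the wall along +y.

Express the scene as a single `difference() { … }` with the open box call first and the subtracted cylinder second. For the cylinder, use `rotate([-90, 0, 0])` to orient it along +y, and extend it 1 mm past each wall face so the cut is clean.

difference() {
  open_box();
  translate([325, -1, 108]) rotate([-90, 0, 0]) cylinder(h = 18, r = 10);
}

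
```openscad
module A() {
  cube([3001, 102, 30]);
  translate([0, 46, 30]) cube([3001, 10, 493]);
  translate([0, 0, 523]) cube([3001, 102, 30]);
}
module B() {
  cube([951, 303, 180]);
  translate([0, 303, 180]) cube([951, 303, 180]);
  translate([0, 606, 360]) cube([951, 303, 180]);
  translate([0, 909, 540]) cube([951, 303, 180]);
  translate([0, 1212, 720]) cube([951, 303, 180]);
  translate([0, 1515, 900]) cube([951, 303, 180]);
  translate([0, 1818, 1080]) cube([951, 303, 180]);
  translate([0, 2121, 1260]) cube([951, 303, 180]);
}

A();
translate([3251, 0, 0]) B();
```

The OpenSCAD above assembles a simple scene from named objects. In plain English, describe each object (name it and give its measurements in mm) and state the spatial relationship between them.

A is an I-beam lying along x, 3001 mm long. Overall section height 553 mm. Two flanges 102 mm wide (y) and 30 mm thick, one on the floor and one at the top; a web 10 mm thick runs between them, centred on the flange width.

B is a run of 8 identical solid stair steps. Each tread is 951×303 mm and each step block is 180 mm high. Step 1 rests on the floor; step k is offset from step 1 by (k−1)×303 mm in y and (k−1)×180 mm in z.

The staircase is on the floor beside the I-beam on its +x side.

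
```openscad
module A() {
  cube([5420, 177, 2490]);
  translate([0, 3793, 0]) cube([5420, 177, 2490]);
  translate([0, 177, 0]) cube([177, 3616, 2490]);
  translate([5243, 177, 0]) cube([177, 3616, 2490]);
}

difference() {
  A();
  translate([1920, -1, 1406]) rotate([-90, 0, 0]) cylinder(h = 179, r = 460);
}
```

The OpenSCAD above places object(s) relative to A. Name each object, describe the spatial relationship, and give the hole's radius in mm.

The subtracted cylinder has r = 460 mm.

A is a house frame. The house frame has a circular hole through its front wall. The hole's radius is 460 mm.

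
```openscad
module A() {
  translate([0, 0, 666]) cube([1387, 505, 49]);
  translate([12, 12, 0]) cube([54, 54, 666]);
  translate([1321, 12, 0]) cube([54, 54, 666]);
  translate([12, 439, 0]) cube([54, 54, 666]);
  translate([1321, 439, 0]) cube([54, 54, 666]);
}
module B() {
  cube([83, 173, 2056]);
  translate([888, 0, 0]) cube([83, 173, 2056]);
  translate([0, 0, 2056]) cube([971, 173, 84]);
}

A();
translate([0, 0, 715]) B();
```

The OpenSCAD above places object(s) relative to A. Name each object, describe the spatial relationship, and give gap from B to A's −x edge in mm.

A is a table. B is a door frame. The door frame is on top of the table. The gap from the door frame to the table's −x edge is 0 mm.

The door frame's min-x is at 0; the table's min-x is 0; gap = 0 mm.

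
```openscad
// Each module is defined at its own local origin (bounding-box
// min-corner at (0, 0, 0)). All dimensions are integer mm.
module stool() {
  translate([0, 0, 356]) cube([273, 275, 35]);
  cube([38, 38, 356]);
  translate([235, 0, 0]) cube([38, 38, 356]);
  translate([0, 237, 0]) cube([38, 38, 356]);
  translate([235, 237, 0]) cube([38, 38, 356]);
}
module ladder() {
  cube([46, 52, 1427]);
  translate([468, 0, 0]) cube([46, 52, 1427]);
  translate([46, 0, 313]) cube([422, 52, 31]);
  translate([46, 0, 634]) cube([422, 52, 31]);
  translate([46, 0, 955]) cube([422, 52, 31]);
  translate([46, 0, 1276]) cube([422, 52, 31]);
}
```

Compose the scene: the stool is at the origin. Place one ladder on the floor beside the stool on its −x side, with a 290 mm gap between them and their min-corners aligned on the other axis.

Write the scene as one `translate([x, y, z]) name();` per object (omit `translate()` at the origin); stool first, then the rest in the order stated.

stool();
translate([-804, 0, 0]) ladder();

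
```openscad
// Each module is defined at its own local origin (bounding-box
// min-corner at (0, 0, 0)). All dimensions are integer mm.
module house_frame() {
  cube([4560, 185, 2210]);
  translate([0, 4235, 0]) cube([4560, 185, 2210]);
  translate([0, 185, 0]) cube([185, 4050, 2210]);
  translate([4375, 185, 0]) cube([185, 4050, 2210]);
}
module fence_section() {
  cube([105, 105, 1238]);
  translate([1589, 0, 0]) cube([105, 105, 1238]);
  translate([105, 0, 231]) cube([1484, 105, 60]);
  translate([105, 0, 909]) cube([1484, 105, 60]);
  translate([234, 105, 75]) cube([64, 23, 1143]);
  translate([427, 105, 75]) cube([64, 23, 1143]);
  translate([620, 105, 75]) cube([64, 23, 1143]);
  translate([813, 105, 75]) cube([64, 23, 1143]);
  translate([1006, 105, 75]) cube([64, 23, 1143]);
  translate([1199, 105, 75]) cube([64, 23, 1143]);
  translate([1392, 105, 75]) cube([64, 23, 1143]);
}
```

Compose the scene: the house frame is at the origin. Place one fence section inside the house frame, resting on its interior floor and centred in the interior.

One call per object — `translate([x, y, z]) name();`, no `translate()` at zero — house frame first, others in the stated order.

house_frame();
translate([1433, 2146, 0]) fence_section();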